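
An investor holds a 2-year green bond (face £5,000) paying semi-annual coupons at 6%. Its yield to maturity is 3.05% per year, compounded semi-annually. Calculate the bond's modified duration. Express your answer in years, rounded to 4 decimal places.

Periodic yield y = 0.01525. First find Macaulay duration:
  t   CF        PV=CF/(1+0.01525)^t    t·PV
  1       150.00       147.7469       147.7469
  2       150.00       145.5276       291.0551
  3       150.00       143.3416       430.0248
  4     5,150.00     4,847.4712    19,389.8848
  Σ                  5,284.0872    20,258.7116
P = 5,284.0872; Macaulay duration = 20,258.7116 / 5,284.0872 = 3.83391 half-year periods = 1.91695 years.
Modified duration = D_Mac / (1 + y) = 1.91695 / 1.01525 = 1.88816 years.

1.8882 years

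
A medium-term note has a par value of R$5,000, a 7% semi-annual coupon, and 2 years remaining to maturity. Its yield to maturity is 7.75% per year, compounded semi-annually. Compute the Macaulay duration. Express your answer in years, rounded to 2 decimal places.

Periodic yield y = 0.03875. Discount each cash flow and weight by its period:
  t   CF        PV=CF/(1+0.03875)^t    t·PV
  1       175.00       168.4717       168.4717
  2       175.00       162.1870       324.3740
  3       175.00       156.1367       468.4100
  4     5,175.00     4,444.9431    17,779.7724
  Σ                  4,931.7385    18,741.0282
Price P = Σ PV = 4,931.7385.
Macaulay duration = Σ(t·PV) / P = 18,741.0282 / 4,931.7385 = 3.80009 half-year periods.
In years: 3.80009 / 2 = 1.90004 years.

1.90 years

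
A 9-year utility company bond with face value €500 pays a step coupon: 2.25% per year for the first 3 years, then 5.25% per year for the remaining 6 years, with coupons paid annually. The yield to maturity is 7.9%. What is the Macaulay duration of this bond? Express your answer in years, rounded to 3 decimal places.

Periodic yield y = 0.079. Discount each cash flow and weight by its year:
  t   CF        PV=CF/(1+0.079)^t    t·PV
  1        11.25        10.4263        10.4263
  2        11.25         9.6629        19.3259
  3        11.25         8.9555        26.8664
  4        26.25        19.3662        77.4646
  5        26.25        17.9482        89.7412
  6        26.25        16.6342        99.8049
  7        26.25        15.4163       107.9139
  8        26.25        14.2875       114.3004
  9       526.25       265.4600     2,389.1401
  Σ                    378.1571     2,934.9838
Price P = Σ PV = 378.1571.
Macaulay duration = Σ(t·PV) / P = 2,934.9838 / 378.1571 = 7.76128 years.

7.761 years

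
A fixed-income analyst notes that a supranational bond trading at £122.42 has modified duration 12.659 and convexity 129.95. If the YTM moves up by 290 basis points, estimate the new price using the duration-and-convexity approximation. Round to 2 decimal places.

£84.17

Duration effect: -D_mod·Δy = -12.659 × (+0.029) = -0.367111
Convexity effect: ½·C·(Δy)² = 0.5 × 129.95 × (0.029)² = +0.054643975
ΔP/P ≈ -0.367111 + 0.054643975 = -0.312467025
New price ≈ 122.42 × (1 - 0.312467025) = 84.1677867995.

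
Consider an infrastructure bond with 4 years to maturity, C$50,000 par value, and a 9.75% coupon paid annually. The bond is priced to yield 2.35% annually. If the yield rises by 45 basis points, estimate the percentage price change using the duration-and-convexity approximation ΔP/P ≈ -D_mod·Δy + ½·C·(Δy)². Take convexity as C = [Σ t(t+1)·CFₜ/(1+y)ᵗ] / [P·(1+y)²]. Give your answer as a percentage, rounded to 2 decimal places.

With y = 0.0235:
  t   CF        PV=CF/(1+0.0235)^t    t·PV        t(t+1)·PV
  1     4,875.00     4,763.0679     4,763.0679       9,526.1358
  2     4,875.00     4,653.7058     9,307.4116      27,922.2349
  3     4,875.00     4,546.8547    13,640.5642      54,562.2568
  4    54,875.00    50,006.1184   200,024.4738   1,000,122.3690
  Σ                 63,969.7469   227,735.5175   1,092,132.9965
P = 63,969.7469; D_Mac = 3.56005 yrs; D_mod = 3.47831 yrs; C = 16.29766.
Duration effect: -3.47831 × (+0.0045) = -0.015652
Convexity effect: 0.5 × 16.29766 × (0.0045)² = +0.0001650
ΔP/P ≈ -0.015652 + 0.0001650 = -0.015487 = -1.5487%.

-1.55%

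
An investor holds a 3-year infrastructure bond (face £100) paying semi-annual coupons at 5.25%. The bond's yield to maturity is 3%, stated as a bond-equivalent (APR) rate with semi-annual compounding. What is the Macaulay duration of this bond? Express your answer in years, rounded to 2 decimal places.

Periodic yield y = 0.015. Discount each cash flow and weight by its period:
  t   CF        PV=CF/(1+0.015)^t    t·PV
  1        2.625         2.5862         2.5862
  2        2.625         2.5480         5.0960
  3        2.625         2.5103         7.5310
  4        2.625         2.4732         9.8929
  5        2.625         2.4367        12.1834
  6      102.625        93.8549       563.1294
  Σ                    106.4093       600.4189
Price P = Σ PV = 106.4093.
Macaulay duration = Σ(t·PV) / P = 600.4189 / 106.4093 = 5.64254 half-year periods.
In years: 5.64254 / 2 = 2.82127 years.

2.82 years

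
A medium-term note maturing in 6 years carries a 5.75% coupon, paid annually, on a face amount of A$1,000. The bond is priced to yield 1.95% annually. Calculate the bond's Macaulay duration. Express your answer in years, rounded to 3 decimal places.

5.320 years

Periodic yield y = 0.0195. Discount each cash flow and weight by its year:
  t   CF        PV=CF/(1+0.0195)^t    t·PV
  1        57.50        56.4002        56.4002
  2        57.50        55.3214       110.6429
  3        57.50        54.2633       162.7899
  4        57.50        53.2254       212.9016
  5        57.50        52.2074       261.0368
  6     1,057.50       941.7963     5,650.7780
  Σ                  1,213.2140     6,454.5493
Price P = Σ PV = 1,213.2140.
Macaulay duration = Σ(t·PV) / P = 6,454.5493 / 1,213.2140 = 5.32021 years.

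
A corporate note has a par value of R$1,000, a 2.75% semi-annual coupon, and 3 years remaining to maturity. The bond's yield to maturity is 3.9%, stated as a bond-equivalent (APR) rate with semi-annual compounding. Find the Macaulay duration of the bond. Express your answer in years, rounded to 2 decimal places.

Periodic yield y = 0.0195. Discount each cash flow and weight by its period:
  t   CF        PV=CF/(1+0.0195)^t    t·PV
  1        13.75        13.4870        13.4870
  2        13.75        13.2290        26.4581
  3        13.75        12.9760        38.9280
  4        13.75        12.7278        50.9113
  5        13.75        12.4844        62.4218
  6     1,013.75       902.8331     5,416.9988
  Σ                    967.7374     5,609.2050
Price P = Σ PV = 967.7374.
Macaulay duration = Σ(t·PV) / P = 5,609.2050 / 967.7374 = 5.79621 half-year periods.
In years: 5.79621 / 2 = 2.89810 years.

2.90 years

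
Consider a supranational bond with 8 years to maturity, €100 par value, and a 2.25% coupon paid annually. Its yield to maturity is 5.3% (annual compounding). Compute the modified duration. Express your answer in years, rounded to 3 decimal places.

Periodic yield y = 0.053. First find Macaulay duration:
  t   CF        PV=CF/(1+0.053)^t    t·PV
  1         2.25         2.1368         2.1368
  2         2.25         2.0292         4.0584
  3         2.25         1.9271         5.7812
  4         2.25         1.8301         7.3203
  5         2.25         1.7380         8.6898
  6         2.25         1.6505         9.9029
  7         2.25         1.5674        10.9719
  8       102.25        67.6451       541.1608
  Σ                     80.5241       590.0221
P = 80.5241; Macaulay duration = 590.0221 / 80.5241 = 7.32728 years.
Modified duration = D_Mac / (1 + y) = 7.32728 / 1.053 = 6.95848 years.

6.958 years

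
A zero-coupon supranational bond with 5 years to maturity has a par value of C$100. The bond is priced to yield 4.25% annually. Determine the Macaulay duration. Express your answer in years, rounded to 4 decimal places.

5.0000 years

A zero-coupon bond has a single cash flow at maturity, so its Macaulay duration equals its maturity: 5 years.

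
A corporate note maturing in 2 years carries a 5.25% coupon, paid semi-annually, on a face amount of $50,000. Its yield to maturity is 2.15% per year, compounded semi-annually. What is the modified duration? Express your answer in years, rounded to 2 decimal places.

Periodic yield y = 0.01075. First find Macaulay duration:
  t   CF        PV=CF/(1+0.01075)^t    t·PV
  1     1,312.50     1,298.5407     1,298.5407
  2     1,312.50     1,284.7298     2,569.4597
  3     1,312.50     1,271.0659     3,813.1977
  4    51,312.50    49,164.1092   196,656.4367
  Σ                 53,018.4456   204,337.6347
P = 53,018.4456; Macaulay duration = 204,337.6347 / 53,018.4456 = 3.85409 half-year periods = 1.92704 years.
Modified duration = D_Mac / (1 + y) = 1.92704 / 1.01075 = 1.90655 years.

1.91 years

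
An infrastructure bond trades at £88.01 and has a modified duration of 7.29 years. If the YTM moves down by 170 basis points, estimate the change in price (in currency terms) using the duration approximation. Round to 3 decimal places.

Duration approximation: ΔP/P ≈ -D_mod · Δy = -7.29 × (-0.017) = +0.123930.
ΔP ≈ 88.01 × (+0.123930) = +10.9070793.

+£10.907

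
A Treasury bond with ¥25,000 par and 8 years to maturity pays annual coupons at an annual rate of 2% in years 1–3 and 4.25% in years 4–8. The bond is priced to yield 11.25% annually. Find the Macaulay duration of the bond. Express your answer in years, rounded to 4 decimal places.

7.0714 years

Periodic yield y = 0.1125. Discount each cash flow and weight by its year:
  t   CF        PV=CF/(1+0.1125)^t    t·PV
  1       500.00       449.4382       449.4382
  2       500.00       403.9894       807.9788
  3       500.00       363.1365     1,089.4096
  4     1,062.50       693.6316     2,774.5263
  5     1,062.50       623.4891     3,117.4453
  6     1,062.50       560.4396     3,362.6376
  7     1,062.50       503.7659     3,526.3616
  8    26,062.50    11,107.4896    88,859.9168
  Σ                 14,705.3799   103,987.7142
Price P = Σ PV = 14,705.3799.
Macaulay duration = Σ(t·PV) / P = 103,987.7142 / 14,705.3799 = 7.07141 years.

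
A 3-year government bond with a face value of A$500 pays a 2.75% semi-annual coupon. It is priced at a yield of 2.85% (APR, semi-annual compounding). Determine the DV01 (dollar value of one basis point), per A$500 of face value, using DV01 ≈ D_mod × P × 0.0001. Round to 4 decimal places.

A$0.1426

Periodic yield y = 0.01425.
  t   CF        PV=CF/(1+0.01425)^t    t·PV
  1        6.875         6.7784         6.7784
  2        6.875         6.6832        13.3663
  3        6.875         6.5893        19.7678
  4        6.875         6.4967        25.9868
  5        6.875         6.4054        32.0271
  6      506.875       465.6191     2,793.7145
  Σ                    498.5721     2,891.6410
P = 498.5721; D_Mac = 5.79985 half-year periods = 2.89992 yrs; D_mod = 2.85918 yrs.
DV01 ≈ 2.85918 × 498.5721 × 0.0001 = 0.142551.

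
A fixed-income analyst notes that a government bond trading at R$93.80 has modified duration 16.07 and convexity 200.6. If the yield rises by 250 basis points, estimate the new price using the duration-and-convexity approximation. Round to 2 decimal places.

R$62.00

Duration effect: -D_mod·Δy = -16.07 × (+0.025) = -0.401750
Convexity effect: ½·C·(Δy)² = 0.5 × 200.6 × (0.025)² = +0.0626875
ΔP/P ≈ -0.401750 + 0.0626875 = -0.3390625
New price ≈ 93.80 × (1 - 0.3390625) = 61.9959375.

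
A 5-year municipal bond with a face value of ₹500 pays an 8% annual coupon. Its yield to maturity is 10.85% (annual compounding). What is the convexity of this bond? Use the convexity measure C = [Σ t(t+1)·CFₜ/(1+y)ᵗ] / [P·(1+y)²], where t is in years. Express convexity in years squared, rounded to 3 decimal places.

With y = 0.1085:
  t   CF        PV=CF/(1+0.1085)^t    t·PV        t(t+1)·PV
  1        40.00        36.0848        36.0848          72.1696
  2        40.00        32.5528        65.1056         195.3169
  3        40.00        29.3665        88.0996         352.3986
  4        40.00        26.4921       105.9686         529.8430
  5       540.00       322.6378     1,613.1891       9,679.1346
  Σ                    447.1341     1,908.4478      10,828.8626
P = 447.1341.
Convexity = Σ t(t+1)·PV / [P·(1+y)²] = 10,828.8626 / (447.1341 × 1.228772) = 19.70941.

19.709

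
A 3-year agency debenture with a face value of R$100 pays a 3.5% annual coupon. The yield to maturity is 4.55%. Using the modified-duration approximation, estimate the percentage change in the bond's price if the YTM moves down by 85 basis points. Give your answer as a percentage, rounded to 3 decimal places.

+2.356%

Periodic yield y = 0.0455. Modified duration first:
  t   CF        PV=CF/(1+0.0455)^t    t·PV
  1         3.50         3.3477         3.3477
  2         3.50         3.2020         6.4040
  3       103.50        90.5666       271.6999
  Σ                     97.1163       281.4516
P = 97.1163; D_Mac = 2.89809 yrs; D_mod = 2.89809/(1+0.0455) = 2.77196 yrs.
ΔP/P ≈ -D_mod · Δy = -2.77196 × (-0.0085) = +0.023562 = +2.3562%.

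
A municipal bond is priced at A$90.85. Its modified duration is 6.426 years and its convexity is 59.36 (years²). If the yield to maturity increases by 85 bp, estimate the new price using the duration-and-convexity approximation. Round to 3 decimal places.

Duration effect: -D_mod·Δy = -6.426 × (+0.0085) = -0.054621
Convexity effect: ½·C·(Δy)² = 0.5 × 59.36 × (0.0085)² = +0.00214438
ΔP/P ≈ -0.054621 + 0.00214438 = -0.05247662
New price ≈ 90.85 × (1 - 0.05247662) = 86.082499073.

A$86.082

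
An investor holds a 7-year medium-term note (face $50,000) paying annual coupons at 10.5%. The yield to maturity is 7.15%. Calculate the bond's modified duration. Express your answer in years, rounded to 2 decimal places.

5.07 years

Periodic yield y = 0.0715. First find Macaulay duration:
  t   CF        PV=CF/(1+0.0715)^t    t·PV
  1     5,250.00     4,899.6734     4,899.6734
  2     5,250.00     4,572.7236     9,145.4472
  3     5,250.00     4,267.5909    12,802.7726
  4     5,250.00     3,982.8193    15,931.2772
  5     5,250.00     3,717.0502    18,585.2510
  6     5,250.00     3,469.0156    20,814.0935
  7    55,250.00    34,071.1706   238,498.1940
  Σ                 58,980.0435   320,676.7089
P = 58,980.0435; Macaulay duration = 320,676.7089 / 58,980.0435 = 5.43704 years.
Modified duration = D_Mac / (1 + y) = 5.43704 / 1.0715 = 5.07423 years.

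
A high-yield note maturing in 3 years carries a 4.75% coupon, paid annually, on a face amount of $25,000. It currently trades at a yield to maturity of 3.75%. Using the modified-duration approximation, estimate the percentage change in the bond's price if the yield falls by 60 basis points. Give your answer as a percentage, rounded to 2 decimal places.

Periodic yield y = 0.0375. Modified duration first:
  t   CF        PV=CF/(1+0.0375)^t    t·PV
  1     1,187.50     1,144.5783     1,144.5783
  2     1,187.50     1,103.2080     2,206.4160
  3    26,187.50    23,449.2914    70,347.8743
  Σ                 25,697.0778    73,698.8686
P = 25,697.0778; D_Mac = 2.86799 yrs; D_mod = 2.86799/(1+0.0375) = 2.76432 yrs.
ΔP/P ≈ -D_mod · Δy = -2.76432 × (-0.006) = +0.016586 = +1.6586%.

+1.66%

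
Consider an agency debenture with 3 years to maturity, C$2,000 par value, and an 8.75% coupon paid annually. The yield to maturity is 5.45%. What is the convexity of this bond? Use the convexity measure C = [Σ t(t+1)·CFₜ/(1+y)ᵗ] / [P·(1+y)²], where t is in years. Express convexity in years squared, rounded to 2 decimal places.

With y = 0.0545:
  t   CF        PV=CF/(1+0.0545)^t    t·PV        t(t+1)·PV
  1       175.00       165.9554       165.9554         331.9109
  2       175.00       157.3783       314.7566         944.2699
  3     2,175.00     1,854.8958     5,564.6873      22,258.7491
  Σ                  2,178.2295     6,045.3993      23,534.9299
P = 2,178.2295.
Convexity = Σ t(t+1)·PV / [P·(1+y)²] = 23,534.9299 / (2,178.2295 × 1.111970) = 9.71664.

9.72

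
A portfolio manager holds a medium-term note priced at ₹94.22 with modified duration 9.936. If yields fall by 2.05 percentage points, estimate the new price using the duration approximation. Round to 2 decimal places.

₹113.41

Duration approximation: ΔP/P ≈ -D_mod · Δy = -9.936 × (-0.0205) = +0.203688.
New price ≈ 94.22 × (1 + 0.203688) = 113.41148336.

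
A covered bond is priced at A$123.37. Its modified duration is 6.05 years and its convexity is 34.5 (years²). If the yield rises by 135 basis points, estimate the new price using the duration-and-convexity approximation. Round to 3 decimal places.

Duration effect: -D_mod·Δy = -6.05 × (+0.0135) = -0.081675
Convexity effect: ½·C·(Δy)² = 0.5 × 34.5 × (0.0135)² = +0.0031438125
ΔP/P ≈ -0.081675 + 0.0031438125 = -0.0785311875
New price ≈ 123.37 × (1 - 0.0785311875) = 113.681607398125.

A$113.682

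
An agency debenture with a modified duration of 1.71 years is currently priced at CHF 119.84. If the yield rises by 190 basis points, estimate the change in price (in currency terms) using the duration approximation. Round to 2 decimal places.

Duration approximation: ΔP/P ≈ -D_mod · Δy = -1.71 × (+0.019) = -0.032490.
ΔP ≈ 119.84 × (-0.032490) = -3.8936016.

-CHF 3.89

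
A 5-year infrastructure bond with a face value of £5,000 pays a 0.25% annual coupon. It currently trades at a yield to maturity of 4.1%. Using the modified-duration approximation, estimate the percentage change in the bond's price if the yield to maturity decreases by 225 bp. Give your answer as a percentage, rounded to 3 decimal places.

Periodic yield y = 0.041. Modified duration first:
  t   CF        PV=CF/(1+0.041)^t    t·PV
  1        12.50        12.0077        12.0077
  2        12.50        11.5348        23.0695
  3        12.50        11.0805        33.2414
  4        12.50        10.6441        42.5762
  5     5,012.50     4,100.1594    20,500.7969
  Σ                  4,145.4263    20,611.6917
P = 4,145.4263; D_Mac = 4.97215 yrs; D_mod = 4.97215/(1+0.041) = 4.77632 yrs.
ΔP/P ≈ -D_mod · Δy = -4.77632 × (-0.0225) = +0.107467 = +10.7467%.

+10.747%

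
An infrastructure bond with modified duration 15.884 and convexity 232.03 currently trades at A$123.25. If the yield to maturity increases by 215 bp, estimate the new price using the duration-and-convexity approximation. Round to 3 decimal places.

A$87.769

Duration effect: -D_mod·Δy = -15.884 × (+0.0215) = -0.341506
Convexity effect: ½·C·(Δy)² = 0.5 × 232.03 × (0.0215)² = +0.05362793375
ΔP/P ≈ -0.341506 + 0.05362793375 = -0.28787806625
New price ≈ 123.25 × (1 - 0.28787806625) = 87.7690283346875.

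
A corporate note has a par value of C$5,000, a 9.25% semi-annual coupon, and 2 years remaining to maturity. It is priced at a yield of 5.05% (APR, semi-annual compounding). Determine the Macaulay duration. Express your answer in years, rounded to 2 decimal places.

Periodic yield y = 0.02525. Discount each cash flow and weight by its period:
  t   CF        PV=CF/(1+0.02525)^t    t·PV
  1       231.25       225.5547       225.5547
  2       231.25       219.9997       439.9995
  3       231.25       214.5816       643.7447
  4     5,231.25     4,734.6335    18,938.5339
  Σ                  5,394.7695    20,247.8328
Price P = Σ PV = 5,394.7695.
Macaulay duration = Σ(t·PV) / P = 20,247.8328 / 5,394.7695 = 3.75323 half-year periods.
In years: 3.75323 / 2 = 1.87662 years.

1.88 years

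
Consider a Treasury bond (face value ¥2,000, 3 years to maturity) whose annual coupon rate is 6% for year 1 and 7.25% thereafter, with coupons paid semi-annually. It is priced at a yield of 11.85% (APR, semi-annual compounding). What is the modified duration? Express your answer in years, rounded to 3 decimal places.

2.603 years

Periodic yield y = 0.05925. First find Macaulay duration:
  t   CF        PV=CF/(1+0.05925)^t    t·PV
  1        60.00        56.6439        56.6439
  2        60.00        53.4754       106.9509
  3        72.50        61.0018       183.0054
  4        72.50        57.5896       230.3584
  5        72.50        54.3683       271.8414
  6     2,072.50     1,467.2486     8,803.4916
  Σ                  1,750.3276     9,652.2915
P = 1,750.3276; Macaulay duration = 9,652.2915 / 1,750.3276 = 5.51456 half-year periods = 2.75728 years.
Modified duration = D_Mac / (1 + y) = 2.75728 / 1.05925 = 2.60305 years.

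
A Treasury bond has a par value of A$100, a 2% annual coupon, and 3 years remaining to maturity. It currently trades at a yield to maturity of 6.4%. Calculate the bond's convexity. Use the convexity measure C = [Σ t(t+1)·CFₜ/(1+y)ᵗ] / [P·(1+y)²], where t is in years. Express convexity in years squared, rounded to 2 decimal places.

With y = 0.064:
  t   CF        PV=CF/(1+0.064)^t    t·PV        t(t+1)·PV
  1         2.00         1.8797         1.8797           3.7594
  2         2.00         1.7666         3.5333          10.5998
  3       102.00        84.6789       254.0367       1,016.1470
  Σ                     88.3252       259.4497       1,030.5062
P = 88.3252.
Convexity = Σ t(t+1)·PV / [P·(1+y)²] = 1,030.5062 / (88.3252 × 1.132096) = 10.30582.

10.31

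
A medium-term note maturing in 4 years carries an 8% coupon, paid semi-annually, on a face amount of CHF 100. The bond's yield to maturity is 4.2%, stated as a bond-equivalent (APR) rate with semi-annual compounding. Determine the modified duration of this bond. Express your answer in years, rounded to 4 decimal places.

3.4648 years

Periodic yield y = 0.021. First find Macaulay duration:
  t   CF        PV=CF/(1+0.021)^t    t·PV
  1         4.00         3.9177         3.9177
  2         4.00         3.8371         7.6743
  3         4.00         3.7582        11.2747
  4         4.00         3.6809        14.7237
  5         4.00         3.6052        18.0261
  6         4.00         3.5311        21.1864
  7         4.00         3.4584        24.2091
  8       104.00        88.0699       704.5590
  Σ                    113.8586       805.5710
P = 113.8586; Macaulay duration = 805.5710 / 113.8586 = 7.07519 half-year periods = 3.53759 years.
Modified duration = D_Mac / (1 + y) = 3.53759 / 1.021 = 3.46483 years.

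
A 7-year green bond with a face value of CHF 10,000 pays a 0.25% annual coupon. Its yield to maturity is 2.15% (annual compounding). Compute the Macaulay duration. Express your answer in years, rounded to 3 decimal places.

Periodic yield y = 0.0215. Discount each cash flow and weight by its year:
  t   CF        PV=CF/(1+0.0215)^t    t·PV
  1        25.00        24.4738        24.4738
  2        25.00        23.9587        47.9174
  3        25.00        23.4544        70.3633
  4        25.00        22.9608        91.8431
  5        25.00        22.4775       112.3875
  6        25.00        22.0044       132.0265
  7    10,025.00     8,638.0514    60,466.3599
  Σ                  8,777.3811    60,945.3715
Price P = Σ PV = 8,777.3811.
Macaulay duration = Σ(t·PV) / P = 60,945.3715 / 8,777.3811 = 6.94346 years.

6.943 years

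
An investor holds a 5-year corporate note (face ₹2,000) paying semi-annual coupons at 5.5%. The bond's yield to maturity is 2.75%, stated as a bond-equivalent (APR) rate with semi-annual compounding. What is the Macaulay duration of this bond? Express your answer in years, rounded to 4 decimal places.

Periodic yield y = 0.01375. Discount each cash flow and weight by its period:
  t   CF        PV=CF/(1+0.01375)^t    t·PV
  1        55.00        54.2540        54.2540
  2        55.00        53.5181       107.0363
  3        55.00        52.7922       158.3767
  4        55.00        52.0762       208.3048
  5        55.00        51.3699       256.8493
  6        55.00        50.6731       304.0386
  7        55.00        49.9858       349.9006
  8        55.00        49.3078       394.4625
  9        55.00        48.6390       437.7512
  10    2,055.00     1,792.6816    17,926.8157
  Σ                  2,255.2977    20,197.7897
Price P = Σ PV = 2,255.2977.
Macaulay duration = Σ(t·PV) / P = 20,197.7897 / 2,255.2977 = 8.95571 half-year periods.
In years: 8.95571 / 2 = 4.47785 years.

4.4779 years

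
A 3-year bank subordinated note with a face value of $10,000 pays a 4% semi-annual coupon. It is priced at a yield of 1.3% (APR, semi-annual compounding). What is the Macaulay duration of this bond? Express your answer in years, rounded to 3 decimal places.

Periodic yield y = 0.0065. Discount each cash flow and weight by its period:
  t   CF        PV=CF/(1+0.0065)^t    t·PV
  1       200.00       198.7084       198.7084
  2       200.00       197.4251       394.8503
  3       200.00       196.1502       588.4505
  4       200.00       194.8834       779.5337
  5       200.00       193.6249       968.1243
  6    10,200.00     9,811.0953    58,866.5721
  Σ                 10,791.8873    61,796.2391
Price P = Σ PV = 10,791.8873.
Macaulay duration = Σ(t·PV) / P = 61,796.2391 / 10,791.8873 = 5.72618 half-year periods.
In years: 5.72618 / 2 = 2.86309 years.

2.863 years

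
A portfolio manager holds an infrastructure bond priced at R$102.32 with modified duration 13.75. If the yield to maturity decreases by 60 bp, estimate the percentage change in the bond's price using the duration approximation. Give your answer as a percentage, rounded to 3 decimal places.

Duration approximation: ΔP/P ≈ -D_mod · Δy = -13.75 × (-0.006) = +0.082500.
As a percentage: +8.2500%.

+8.250%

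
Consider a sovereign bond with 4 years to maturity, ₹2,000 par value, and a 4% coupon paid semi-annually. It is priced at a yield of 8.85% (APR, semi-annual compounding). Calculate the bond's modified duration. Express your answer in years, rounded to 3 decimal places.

3.549 years

Periodic yield y = 0.04425. First find Macaulay duration:
  t   CF        PV=CF/(1+0.04425)^t    t·PV
  1        40.00        38.3050        38.3050
  2        40.00        36.6818        73.3637
  3        40.00        35.1274       105.3823
  4        40.00        33.6389       134.5557
  5        40.00        32.2135       161.0674
  6        40.00        30.8484       185.0906
  7        40.00        29.5412       206.7886
  8     2,040.00     1,442.7607    11,542.0854
  Σ                  1,679.1170    12,446.6387
P = 1,679.1170; Macaulay duration = 12,446.6387 / 1,679.1170 = 7.41261 half-year periods = 3.70630 years.
Modified duration = D_Mac / (1 + y) = 3.70630 / 1.04425 = 3.54925 years.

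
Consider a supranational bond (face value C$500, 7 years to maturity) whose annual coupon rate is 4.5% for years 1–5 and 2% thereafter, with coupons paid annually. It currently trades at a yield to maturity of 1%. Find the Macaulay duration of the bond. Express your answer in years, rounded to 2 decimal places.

6.25 years

Periodic yield y = 0.01. Discount each cash flow and weight by its year:
  t   CF        PV=CF/(1+0.01)^t    t·PV
  1        22.50        22.2772        22.2772
  2        22.50        22.0567        44.1133
  3        22.50        21.8383        65.5148
  4        22.50        21.6221        86.4882
  5        22.50        21.4080       107.0399
  6        10.00         9.4205        56.5227
  7       510.00       475.6862     3,329.8035
  Σ                    594.3089     3,711.7597
Price P = Σ PV = 594.3089.
Macaulay duration = Σ(t·PV) / P = 3,711.7597 / 594.3089 = 6.24551 years.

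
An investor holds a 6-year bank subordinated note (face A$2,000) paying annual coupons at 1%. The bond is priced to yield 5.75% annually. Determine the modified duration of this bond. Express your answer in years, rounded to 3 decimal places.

Periodic yield y = 0.0575. First find Macaulay duration:
  t   CF        PV=CF/(1+0.0575)^t    t·PV
  1        20.00        18.9125        18.9125
  2        20.00        17.8842        35.7684
  3        20.00        16.9118        50.7353
  4        20.00        15.9922        63.9688
  5        20.00        15.1227        75.6133
  6     2,020.00     1,444.3389     8,666.0335
  Σ                  1,529.1623     8,911.0318
P = 1,529.1623; Macaulay duration = 8,911.0318 / 1,529.1623 = 5.82739 years.
Modified duration = D_Mac / (1 + y) = 5.82739 / 1.0575 = 5.51054 years.

5.511 years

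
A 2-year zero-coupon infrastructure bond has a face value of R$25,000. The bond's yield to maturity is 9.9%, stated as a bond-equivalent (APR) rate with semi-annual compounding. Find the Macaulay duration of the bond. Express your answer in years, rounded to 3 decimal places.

A zero-coupon bond has a single cash flow at maturity, so its Macaulay duration equals its maturity: 2 years.
(Equivalently: 4 semi-annual periods ÷ 2 = 2 years.)

2.000 years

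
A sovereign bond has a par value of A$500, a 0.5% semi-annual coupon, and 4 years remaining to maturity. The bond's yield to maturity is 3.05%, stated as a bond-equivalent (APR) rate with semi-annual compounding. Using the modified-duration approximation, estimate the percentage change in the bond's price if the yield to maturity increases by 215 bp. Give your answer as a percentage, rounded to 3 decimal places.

Periodic yield y = 0.01525. Modified duration first:
  t   CF        PV=CF/(1+0.01525)^t    t·PV
  1         1.25         1.2312         1.2312
  2         1.25         1.2127         2.4255
  3         1.25         1.1945         3.5835
  4         1.25         1.1766         4.7063
  5         1.25         1.1589         5.7945
  6         1.25         1.1415         6.8489
  7         1.25         1.1243         7.8704
  8       501.25       444.0894     3,552.7151
  Σ                    452.3292     3,585.1755
P = 452.3292; D_Mac = 7.92603 half-year periods = 3.96302 yrs; D_mod = 3.96302/(1+0.01525) = 3.90349 yrs.
ΔP/P ≈ -D_mod · Δy = -3.90349 × (+0.0215) = -0.083925 = -8.3925%.

-8.392%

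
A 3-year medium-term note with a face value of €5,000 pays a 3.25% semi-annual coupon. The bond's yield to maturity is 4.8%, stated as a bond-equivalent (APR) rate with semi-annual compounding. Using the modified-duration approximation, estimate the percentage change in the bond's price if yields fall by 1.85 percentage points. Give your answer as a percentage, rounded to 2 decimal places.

+5.20%

Periodic yield y = 0.024. Modified duration first:
  t   CF        PV=CF/(1+0.024)^t    t·PV
  1        81.25        79.3457        79.3457
  2        81.25        77.4860       154.9721
  3        81.25        75.6700       227.0099
  4        81.25        73.8964       295.5858
  5        81.25        72.1645       360.8225
  6     5,081.25     4,407.2818    26,443.6910
  Σ                  4,785.8445    27,561.4269
P = 4,785.8445; D_Mac = 5.75895 half-year periods = 2.87947 yrs; D_mod = 2.87947/(1+0.024) = 2.81199 yrs.
ΔP/P ≈ -D_mod · Δy = -2.81199 × (-0.0185) = +0.052022 = +5.2022%.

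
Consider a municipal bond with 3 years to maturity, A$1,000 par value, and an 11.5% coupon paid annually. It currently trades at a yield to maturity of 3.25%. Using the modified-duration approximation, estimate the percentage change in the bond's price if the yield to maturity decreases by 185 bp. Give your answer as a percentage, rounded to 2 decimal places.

Periodic yield y = 0.0325. Modified duration first:
  t   CF        PV=CF/(1+0.0325)^t    t·PV
  1       115.00       111.3801       111.3801
  2       115.00       107.8742       215.7485
  3     1,115.00     1,012.9889     3,038.9667
  Σ                  1,232.2433     3,366.0953
P = 1,232.2433; D_Mac = 2.73168 yrs; D_mod = 2.73168/(1+0.0325) = 2.64570 yrs.
ΔP/P ≈ -D_mod · Δy = -2.64570 × (-0.0185) = +0.048945 = +4.8945%.

+4.89%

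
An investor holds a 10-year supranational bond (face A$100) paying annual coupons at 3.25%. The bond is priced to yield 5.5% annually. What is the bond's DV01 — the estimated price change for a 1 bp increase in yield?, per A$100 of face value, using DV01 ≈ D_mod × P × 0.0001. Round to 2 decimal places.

Periodic yield y = 0.055.
  t   CF        PV=CF/(1+0.055)^t    t·PV
  1         3.25         3.0806         3.0806
  2         3.25         2.9200         5.8399
  3         3.25         2.7677         8.3032
  4         3.25         2.6235        10.4938
  5         3.25         2.4867        12.4334
  6         3.25         2.3570        14.1423
  7         3.25         2.2342        15.6392
  8         3.25         2.1177        16.9416
  9         3.25         2.0073        18.0657
  10      103.25        60.4457       604.4571
  Σ                     83.0403       709.3968
P = 83.0403; D_Mac = 8.54280 yrs; D_mod = 8.09744 yrs.
DV01 ≈ 8.09744 × 83.0403 × 0.0001 = 0.067241.

A$0.07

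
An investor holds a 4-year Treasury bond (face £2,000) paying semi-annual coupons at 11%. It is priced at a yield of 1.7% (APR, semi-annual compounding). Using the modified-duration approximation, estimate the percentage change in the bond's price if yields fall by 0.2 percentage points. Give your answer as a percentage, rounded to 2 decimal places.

+0.68%

Periodic yield y = 0.0085. Modified duration first:
  t   CF        PV=CF/(1+0.0085)^t    t·PV
  1       110.00       109.0729       109.0729
  2       110.00       108.1536       216.3072
  3       110.00       107.2420       321.7261
  4       110.00       106.3381       425.3526
  5       110.00       105.4419       527.2094
  6       110.00       104.5532       627.3191
  7       110.00       103.6720       725.7038
  8     2,110.00     1,971.8562    15,774.8494
  Σ                  2,716.3298    18,727.5404
P = 2,716.3298; D_Mac = 6.89443 half-year periods = 3.44721 yrs; D_mod = 3.44721/(1+0.0085) = 3.41816 yrs.
ΔP/P ≈ -D_mod · Δy = -3.41816 × (-0.002) = +0.006836 = +0.6836%.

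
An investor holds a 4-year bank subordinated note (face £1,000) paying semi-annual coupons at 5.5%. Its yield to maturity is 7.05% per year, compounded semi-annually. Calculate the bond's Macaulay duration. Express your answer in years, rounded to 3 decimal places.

3.633 years

Periodic yield y = 0.03525. Discount each cash flow and weight by its period:
  t   CF        PV=CF/(1+0.03525)^t    t·PV
  1        27.50        26.5636        26.5636
  2        27.50        25.6591        51.3183
  3        27.50        24.7855        74.3564
  4        27.50        23.9415        95.7661
  5        27.50        23.1263       115.6316
  6        27.50        22.3389       134.0332
  7        27.50        21.5782       151.0477
  8     1,027.50       778.7892     6,230.3136
  Σ                    946.7824     6,879.0305
Price P = Σ PV = 946.7824.
Macaulay duration = Σ(t·PV) / P = 6,879.0305 / 946.7824 = 7.26569 half-year periods.
In years: 7.26569 / 2 = 3.63285 years.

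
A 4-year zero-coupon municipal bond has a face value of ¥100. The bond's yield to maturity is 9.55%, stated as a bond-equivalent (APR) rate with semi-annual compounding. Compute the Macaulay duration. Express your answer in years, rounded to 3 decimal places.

A zero-coupon bond has a single cash flow at maturity, so its Macaulay duration equals its maturity: 4 years.
(Equivalently: 8 semi-annual periods ÷ 2 = 4 years.)

4.000 years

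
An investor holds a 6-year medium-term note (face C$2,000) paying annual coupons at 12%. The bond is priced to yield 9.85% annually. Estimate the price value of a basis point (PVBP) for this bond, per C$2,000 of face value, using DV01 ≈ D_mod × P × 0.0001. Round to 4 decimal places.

C$0.9302

Periodic yield y = 0.0985.
  t   CF        PV=CF/(1+0.0985)^t    t·PV
  1       240.00       218.4797       218.4797
  2       240.00       198.8892       397.7783
  3       240.00       181.0552       543.1657
  4       240.00       164.8204       659.2816
  5       240.00       150.0413       750.2067
  6     2,240.00     1,274.8164     7,648.8986
  Σ                  2,188.1023    10,217.8106
P = 2,188.1023; D_Mac = 4.66971 yrs; D_mod = 4.25099 yrs.
DV01 ≈ 4.25099 × 2,188.1023 × 0.0001 = 0.930160.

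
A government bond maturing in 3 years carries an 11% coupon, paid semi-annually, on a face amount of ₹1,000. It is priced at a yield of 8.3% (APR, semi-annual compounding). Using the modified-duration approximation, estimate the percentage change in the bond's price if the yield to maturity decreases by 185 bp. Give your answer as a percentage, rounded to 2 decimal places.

Periodic yield y = 0.0415. Modified duration first:
  t   CF        PV=CF/(1+0.0415)^t    t·PV
  1        55.00        52.8084        52.8084
  2        55.00        50.7042       101.4084
  3        55.00        48.6838       146.0515
  4        55.00        46.7440       186.9759
  5        55.00        44.8814       224.4070
  6     1,055.00       826.6027     4,959.6161
  Σ                  1,070.4246     5,671.2674
P = 1,070.4246; D_Mac = 5.29815 half-year periods = 2.64907 yrs; D_mod = 2.64907/(1+0.0415) = 2.54352 yrs.
ΔP/P ≈ -D_mod · Δy = -2.54352 × (-0.0185) = +0.047055 = +4.7055%.

+4.71%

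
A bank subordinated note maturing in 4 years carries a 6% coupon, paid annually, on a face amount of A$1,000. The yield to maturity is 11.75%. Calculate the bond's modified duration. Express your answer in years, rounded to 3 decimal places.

Periodic yield y = 0.1175. First find Macaulay duration:
  t   CF        PV=CF/(1+0.1175)^t    t·PV
  1        60.00        53.6913        53.6913
  2        60.00        48.0459        96.0918
  3        60.00        42.9941       128.9822
  4     1,060.00       679.6976     2,718.7904
  Σ                    824.4288     2,997.5557
P = 824.4288; Macaulay duration = 2,997.5557 / 824.4288 = 3.63592 years.
Modified duration = D_Mac / (1 + y) = 3.63592 / 1.1175 = 3.25362 years.

3.254 years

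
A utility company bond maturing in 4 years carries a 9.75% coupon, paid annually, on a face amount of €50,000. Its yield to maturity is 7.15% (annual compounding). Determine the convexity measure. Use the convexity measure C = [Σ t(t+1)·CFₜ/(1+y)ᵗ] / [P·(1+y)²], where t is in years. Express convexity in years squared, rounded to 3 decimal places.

14.649

With y = 0.0715:
  t   CF        PV=CF/(1+0.0715)^t    t·PV        t(t+1)·PV
  1     4,875.00     4,549.6967     4,549.6967       9,099.3934
  2     4,875.00     4,246.1005     8,492.2010      25,476.6030
  3     4,875.00     3,962.7630    11,888.2889      47,553.1554
  4    54,875.00    41,629.9445   166,519.7779     832,598.8897
  Σ                 54,388.5046   191,449.9645     914,728.0415
P = 54,388.5046.
Convexity = Σ t(t+1)·PV / [P·(1+y)²] = 914,728.0415 / (54,388.5046 × 1.148112) = 14.64875.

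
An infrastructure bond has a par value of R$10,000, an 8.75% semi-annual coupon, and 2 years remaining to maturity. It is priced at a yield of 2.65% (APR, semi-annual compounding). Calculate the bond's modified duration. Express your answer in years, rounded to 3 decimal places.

Periodic yield y = 0.01325. First find Macaulay duration:
  t   CF        PV=CF/(1+0.01325)^t    t·PV
  1       437.50       431.7789       431.7789
  2       437.50       426.1327       852.2653
  3       437.50       420.5602     1,261.6807
  4    10,437.50     9,902.1623    39,608.6491
  Σ                 11,180.6341    42,154.3741
P = 11,180.6341; Macaulay duration = 42,154.3741 / 11,180.6341 = 3.77030 half-year periods = 1.88515 years.
Modified duration = D_Mac / (1 + y) = 1.88515 / 1.01325 = 1.86050 years.

1.860 years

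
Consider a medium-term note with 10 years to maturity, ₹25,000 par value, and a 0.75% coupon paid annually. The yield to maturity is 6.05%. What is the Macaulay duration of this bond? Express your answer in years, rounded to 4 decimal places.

Periodic yield y = 0.0605. Discount each cash flow and weight by its year:
  t   CF        PV=CF/(1+0.0605)^t    t·PV
  1       187.50       176.8034       176.8034
  2       187.50       166.7170       333.4340
  3       187.50       157.2060       471.6181
  4       187.50       148.2377       592.9507
  5       187.50       139.7809       698.9046
  6       187.50       131.8066       790.8397
  7       187.50       124.2872       870.0107
  8       187.50       117.1968       937.5747
  9       187.50       110.5109       994.5983
  10   25,187.50    13,998.3979   139,983.9793
  Σ                 15,270.9446   145,850.7137
Price P = Σ PV = 15,270.9446.
Macaulay duration = Σ(t·PV) / P = 145,850.7137 / 15,270.9446 = 9.55086 years.

9.5509 years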